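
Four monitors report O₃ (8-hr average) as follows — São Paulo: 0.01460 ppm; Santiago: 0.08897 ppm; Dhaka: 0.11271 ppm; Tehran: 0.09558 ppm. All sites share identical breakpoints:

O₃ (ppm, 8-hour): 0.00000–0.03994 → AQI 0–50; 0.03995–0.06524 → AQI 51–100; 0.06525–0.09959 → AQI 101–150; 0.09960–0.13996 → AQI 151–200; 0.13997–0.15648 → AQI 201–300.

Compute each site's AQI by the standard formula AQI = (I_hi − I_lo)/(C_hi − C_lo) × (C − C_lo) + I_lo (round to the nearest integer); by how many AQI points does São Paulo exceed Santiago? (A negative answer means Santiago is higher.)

São Paulo: 0.01460 ∈ [0.00000, 0.03994] ↔ index [0, 50].
0 + (0.01460−0.00000)·(50−0)/(0.03994−0.00000) = 0 + 0.01460·50/0.03994 ≈ 18.28, so AQI = 18.
Santiago: row 0.06525–0.09959 (AQI 101–150). (150−101)·(0.08897−0.06525)/(0.09959−0.06525) + 101 = 49·0.02372/0.03434 + 101 ≈ 134.85 → 135.
Dhaka 0.11271: bracket 0.09960–0.13996 → index 151–200; slope 49/0.04036, offset 0.01311.
AQI = 151 + 49/0.04036·0.01311 ≈ 166.92 ⇒ 167.
Tehran: row 0.06525–0.09959 (AQI 101–150). (150−101)·(0.09558−0.06525)/(0.09959−0.06525) + 101 = 49·0.03033/0.03434 + 101 ≈ 144.28 → 144.
AQIs: São Paulo=18, Santiago=135, Dhaka=167, Tehran=144. São Paulo (18) − Santiago (135) = -117.

-117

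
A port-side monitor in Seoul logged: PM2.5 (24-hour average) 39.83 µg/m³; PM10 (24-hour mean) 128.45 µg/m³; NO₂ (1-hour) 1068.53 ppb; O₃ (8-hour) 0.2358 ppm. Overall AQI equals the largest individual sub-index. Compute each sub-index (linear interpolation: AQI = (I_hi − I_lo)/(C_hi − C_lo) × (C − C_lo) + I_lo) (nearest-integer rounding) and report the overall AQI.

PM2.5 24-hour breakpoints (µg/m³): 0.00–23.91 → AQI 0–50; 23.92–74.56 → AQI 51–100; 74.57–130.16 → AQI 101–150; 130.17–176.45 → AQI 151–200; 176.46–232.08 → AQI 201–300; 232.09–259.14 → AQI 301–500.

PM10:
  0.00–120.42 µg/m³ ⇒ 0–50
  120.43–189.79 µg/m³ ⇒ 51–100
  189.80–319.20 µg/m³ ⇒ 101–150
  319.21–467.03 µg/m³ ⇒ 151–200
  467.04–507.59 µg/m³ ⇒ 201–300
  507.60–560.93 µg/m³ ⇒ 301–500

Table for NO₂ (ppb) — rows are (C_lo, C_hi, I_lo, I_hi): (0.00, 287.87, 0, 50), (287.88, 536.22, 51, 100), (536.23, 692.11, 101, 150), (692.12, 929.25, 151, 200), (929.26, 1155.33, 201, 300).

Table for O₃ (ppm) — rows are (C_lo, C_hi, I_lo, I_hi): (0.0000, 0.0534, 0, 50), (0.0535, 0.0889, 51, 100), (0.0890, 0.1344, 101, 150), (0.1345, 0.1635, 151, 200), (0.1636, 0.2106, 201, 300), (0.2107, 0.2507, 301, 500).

PM2.5 39.83: bracket 23.92–74.56 → index 51–100; slope 49/50.64, offset 15.91.
AQI = 51 + 49/50.64·15.91 ≈ 66.39 ⇒ 66.
PM10: row 120.43–189.79 (AQI 51–100). (100−51)·(128.45−120.43)/(189.79−120.43) + 51 = 49·8.02/69.36 + 51 ≈ 56.67 → 57.
NO₂: row 929.26–1155.33 (AQI 201–300). (300−201)·(1068.53−929.26)/(1155.33−929.26) + 201 = 99·139.27/226.07 + 201 ≈ 261.99 → 262.
O₃: row 0.2107–0.2507 (AQI 301–500). (500−301)·(0.2358−0.2107)/(0.2507−0.2107) + 301 = 199·0.0251/0.0400 + 301 ≈ 425.87 → 426.
Sub-indices: PM2.5→66, PM10→57, NO₂→262, O₃→426. Overall AQI = max = 426; dominant pollutant is O₃.

426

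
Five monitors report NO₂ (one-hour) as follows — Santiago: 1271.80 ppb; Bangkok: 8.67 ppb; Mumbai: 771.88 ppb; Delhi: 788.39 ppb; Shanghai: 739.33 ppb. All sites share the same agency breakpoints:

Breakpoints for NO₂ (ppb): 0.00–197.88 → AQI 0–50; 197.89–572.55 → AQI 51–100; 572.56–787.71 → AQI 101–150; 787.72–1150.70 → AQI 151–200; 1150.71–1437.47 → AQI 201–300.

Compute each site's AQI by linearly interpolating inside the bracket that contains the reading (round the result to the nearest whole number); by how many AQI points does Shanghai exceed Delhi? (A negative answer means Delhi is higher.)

Santiago: 1271.80 lies in 1150.71–1437.47, so I_lo=201, I_hi=300, C_lo=1150.71, C_hi=1437.47.
(300−201)/(1437.47−1150.71) × (1271.80−1150.71) + 201 = 99/286.76 × 121.09 + 201 ≈ 242.80 → 243.
Bangkok: 8.67 ∈ [0.00, 197.88] ↔ index [0, 50].
0 + (8.67−0.00)·(50−0)/(197.88−0.00) = 0 + 8.67·50/197.88 ≈ 2.19, so AQI = 2.
Mumbai: row 572.56–787.71 (AQI 101–150). (150−101)·(771.88−572.56)/(787.71−572.56) + 101 = 49·199.32/215.15 + 101 ≈ 146.39 → 146.
Delhi 788.39: bracket 787.72–1150.70 → index 151–200; slope 49/362.98, offset 0.67.
AQI = 151 + 49/362.98·0.67 ≈ 151.09 ⇒ 151.
Shanghai: 739.33 lies in 572.56–787.71, so I_lo=101, I_hi=150, C_lo=572.56, C_hi=787.71.
(150−101)/(787.71−572.56) × (739.33−572.56) + 101 = 49/215.15 × 166.77 + 101 ≈ 138.98 → 139.
AQIs: Santiago=243, Bangkok=2, Mumbai=146, Delhi=151, Shanghai=139. Shanghai (139) − Delhi (151) = -12.

-12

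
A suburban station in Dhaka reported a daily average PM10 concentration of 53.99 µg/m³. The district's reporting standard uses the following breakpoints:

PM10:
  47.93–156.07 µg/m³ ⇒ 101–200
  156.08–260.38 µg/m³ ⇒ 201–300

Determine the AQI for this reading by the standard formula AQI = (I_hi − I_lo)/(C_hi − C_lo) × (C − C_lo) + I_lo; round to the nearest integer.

PM10: 53.99 lies in 47.93–156.07, so I_lo=101, I_hi=200, C_lo=47.93, C_hi=156.07.
(200−101)/(156.07−47.93) × (53.99−47.93) + 101 = 99/108.14 × 6.06 + 101 ≈ 106.55 → 107.

107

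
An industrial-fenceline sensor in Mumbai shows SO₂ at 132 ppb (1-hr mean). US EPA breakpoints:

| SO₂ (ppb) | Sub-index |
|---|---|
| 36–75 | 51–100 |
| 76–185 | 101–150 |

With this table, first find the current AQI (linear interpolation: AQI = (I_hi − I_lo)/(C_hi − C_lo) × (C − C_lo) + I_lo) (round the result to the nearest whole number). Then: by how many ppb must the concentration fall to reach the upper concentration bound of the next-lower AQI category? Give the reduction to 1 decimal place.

57.0

SO₂: 132 lies in 76–185, so I_lo=101, I_hi=150, C_lo=76, C_hi=185.
(150−101)/(185−76) × (132−76) + 101 = 49/109 × 56 + 101 ≈ 126.17 → 126.
Current AQI 126 is in the Unhealthy for Sensitive Groups range (101–150). The next-lower category tops out at AQI 100, whose upper concentration bound is 75 ppb.
Reduction needed = 132 − 75 = 57.0 ppb.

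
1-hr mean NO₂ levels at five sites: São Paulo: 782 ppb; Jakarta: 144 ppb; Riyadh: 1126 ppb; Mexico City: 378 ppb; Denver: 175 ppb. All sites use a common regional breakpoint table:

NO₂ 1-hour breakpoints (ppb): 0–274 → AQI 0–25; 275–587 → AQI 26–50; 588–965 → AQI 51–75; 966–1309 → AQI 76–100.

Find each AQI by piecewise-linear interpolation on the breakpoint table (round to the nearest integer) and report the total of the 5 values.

213

São Paulo: 782 ∈ [588, 965] ↔ index [51, 75].
51 + (782−588)·(75−51)/(965−588) = 51 + 194·24/377 ≈ 63.35, so AQI = 63.
Jakarta 144: bracket 0–274 → index 0–25; slope 25/274, offset 144.
AQI = 0 + 25/274·144 ≈ 13.14 ⇒ 13.
Riyadh: row 966–1309 (AQI 76–100). (100−76)·(1126−966)/(1309−966) + 76 = 24·160/343 + 76 ≈ 87.20 → 87.
Mexico City: row 275–587 (AQI 26–50). (50−26)·(378−275)/(587−275) + 26 = 24·103/312 + 26 ≈ 33.92 → 34.
Denver: row 0–274 (AQI 0–25). (25−0)·(175−0)/(274−0) + 0 = 25·175/274 + 0 ≈ 15.97 → 16.
AQIs: São Paulo=63, Jakarta=13, Riyadh=87, Mexico City=34, Denver=16. Sum = 63 + 13 + 87 + 34 + 16 = 213.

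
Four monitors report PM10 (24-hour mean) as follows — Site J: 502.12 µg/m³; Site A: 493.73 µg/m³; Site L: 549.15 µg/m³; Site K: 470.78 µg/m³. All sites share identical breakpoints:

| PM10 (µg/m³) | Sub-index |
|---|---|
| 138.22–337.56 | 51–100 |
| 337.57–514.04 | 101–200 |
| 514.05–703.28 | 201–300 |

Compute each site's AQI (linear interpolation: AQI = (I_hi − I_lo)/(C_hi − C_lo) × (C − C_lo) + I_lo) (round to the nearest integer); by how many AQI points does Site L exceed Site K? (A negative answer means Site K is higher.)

Site J: 502.12 ∈ [337.57, 514.04] ↔ index [101, 200].
101 + (502.12−337.57)·(200−101)/(514.04−337.57) = 101 + 164.55·99/176.47 ≈ 193.31, so AQI = 193.
Site A: row 337.57–514.04 (AQI 101–200). (200−101)·(493.73−337.57)/(514.04−337.57) + 101 = 99·156.16/176.47 + 101 ≈ 188.61 → 189.
Site L: row 514.05–703.28 (AQI 201–300). (300−201)·(549.15−514.05)/(703.28−514.05) + 201 = 99·35.10/189.23 + 201 ≈ 219.36 → 219.
Site K: 470.78 lies in 337.57–514.04, so I_lo=101, I_hi=200, C_lo=337.57, C_hi=514.04.
(200−101)/(514.04−337.57) × (470.78−337.57) + 101 = 99/176.47 × 133.21 + 101 ≈ 175.73 → 176.
AQIs: Site J=193, Site A=189, Site L=219, Site K=176. Site L (219) − Site K (176) = 43.

43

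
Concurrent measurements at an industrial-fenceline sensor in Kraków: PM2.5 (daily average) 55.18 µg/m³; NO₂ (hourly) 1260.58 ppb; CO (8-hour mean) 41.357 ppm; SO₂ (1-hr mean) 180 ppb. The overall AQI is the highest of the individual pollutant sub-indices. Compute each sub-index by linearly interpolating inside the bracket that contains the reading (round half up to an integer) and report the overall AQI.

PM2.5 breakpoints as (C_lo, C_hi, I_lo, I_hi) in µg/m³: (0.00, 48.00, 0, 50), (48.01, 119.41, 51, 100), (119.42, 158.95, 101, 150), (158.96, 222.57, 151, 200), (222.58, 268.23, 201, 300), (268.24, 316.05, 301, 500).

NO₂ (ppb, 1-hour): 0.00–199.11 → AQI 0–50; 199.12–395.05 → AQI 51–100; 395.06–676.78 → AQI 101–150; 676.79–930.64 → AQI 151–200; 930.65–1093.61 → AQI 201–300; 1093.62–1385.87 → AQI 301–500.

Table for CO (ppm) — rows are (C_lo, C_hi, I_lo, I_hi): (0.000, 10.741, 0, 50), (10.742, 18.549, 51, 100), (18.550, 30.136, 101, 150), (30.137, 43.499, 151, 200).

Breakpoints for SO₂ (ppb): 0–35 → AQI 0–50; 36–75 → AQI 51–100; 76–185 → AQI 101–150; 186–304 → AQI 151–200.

PM2.5 55.18: bracket 48.01–119.41 → index 51–100; slope 49/71.40, offset 7.17.
AQI = 51 + 49/71.40·7.17 ≈ 55.92 ⇒ 56.
NO₂: row 1093.62–1385.87 (AQI 301–500). (500−301)·(1260.58−1093.62)/(1385.87−1093.62) + 301 = 199·166.96/292.25 + 301 ≈ 414.69 → 415.
CO: row 30.137–43.499 (AQI 151–200). (200−151)·(41.357−30.137)/(43.499−30.137) + 151 = 49·11.220/13.362 + 151 ≈ 192.15 → 192.
SO₂: 180 lies in 76–185, so I_lo=101, I_hi=150, C_lo=76, C_hi=185.
(150−101)/(185−76) × (180−76) + 101 = 49/109 × 104 + 101 ≈ 147.75 → 148.
Sub-indices: PM2.5→56, NO₂→415, CO→192, SO₂→148. Overall AQI = max = 415; dominant pollutant is NO₂.
AQI 415: Hazardous.

415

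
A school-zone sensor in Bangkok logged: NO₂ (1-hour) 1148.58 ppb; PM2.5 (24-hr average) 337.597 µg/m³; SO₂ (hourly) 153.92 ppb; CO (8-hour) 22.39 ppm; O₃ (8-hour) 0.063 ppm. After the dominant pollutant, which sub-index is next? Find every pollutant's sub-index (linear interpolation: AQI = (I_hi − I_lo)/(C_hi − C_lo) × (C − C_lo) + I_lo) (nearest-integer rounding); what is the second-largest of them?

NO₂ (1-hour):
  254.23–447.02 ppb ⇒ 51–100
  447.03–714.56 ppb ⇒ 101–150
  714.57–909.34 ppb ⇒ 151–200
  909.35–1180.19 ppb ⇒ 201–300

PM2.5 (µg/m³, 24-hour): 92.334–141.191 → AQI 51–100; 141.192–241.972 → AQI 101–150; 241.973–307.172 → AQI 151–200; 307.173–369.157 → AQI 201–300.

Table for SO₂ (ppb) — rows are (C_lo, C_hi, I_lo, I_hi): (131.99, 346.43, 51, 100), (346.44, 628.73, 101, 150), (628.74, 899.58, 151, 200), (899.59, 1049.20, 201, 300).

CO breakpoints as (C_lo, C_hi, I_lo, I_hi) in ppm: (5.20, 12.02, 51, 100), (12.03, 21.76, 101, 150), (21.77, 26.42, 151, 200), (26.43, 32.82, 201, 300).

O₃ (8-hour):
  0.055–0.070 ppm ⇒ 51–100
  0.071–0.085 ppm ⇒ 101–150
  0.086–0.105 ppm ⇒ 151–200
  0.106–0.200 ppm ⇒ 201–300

NO₂: 1148.58 ∈ [909.35, 1180.19] ↔ index [201, 300].
201 + (1148.58−909.35)·(300−201)/(1180.19−909.35) = 201 + 239.23·99/270.84 ≈ 288.45, so AQI = 288.
PM2.5 337.597: bracket 307.173–369.157 → index 201–300; slope 99/61.984, offset 30.424.
AQI = 201 + 99/61.984·30.424 ≈ 249.59 ⇒ 250.
SO₂: 153.92 ∈ [131.99, 346.43] ↔ index [51, 100].
51 + (153.92−131.99)·(100−51)/(346.43−131.99) = 51 + 21.93·49/214.44 ≈ 56.01, so AQI = 56.
CO: row 21.77–26.42 (AQI 151–200). (200−151)·(22.39−21.77)/(26.42−21.77) + 151 = 49·0.62/4.65 + 151 ≈ 157.53 → 158.
O₃: 0.063 lies in 0.055–0.070, so I_lo=51, I_hi=100, C_lo=0.055, C_hi=0.070.
(100−51)/(0.070−0.055) × (0.063−0.055) + 51 = 49/0.015 × 0.008 + 51 ≈ 77.13 → 77.
Sub-indices: NO₂→288, PM2.5→250, SO₂→56, CO→158, O₃→77. Ranked high→low: 288, 250, 158, 77, 56. Second-highest sub-index = 250.

250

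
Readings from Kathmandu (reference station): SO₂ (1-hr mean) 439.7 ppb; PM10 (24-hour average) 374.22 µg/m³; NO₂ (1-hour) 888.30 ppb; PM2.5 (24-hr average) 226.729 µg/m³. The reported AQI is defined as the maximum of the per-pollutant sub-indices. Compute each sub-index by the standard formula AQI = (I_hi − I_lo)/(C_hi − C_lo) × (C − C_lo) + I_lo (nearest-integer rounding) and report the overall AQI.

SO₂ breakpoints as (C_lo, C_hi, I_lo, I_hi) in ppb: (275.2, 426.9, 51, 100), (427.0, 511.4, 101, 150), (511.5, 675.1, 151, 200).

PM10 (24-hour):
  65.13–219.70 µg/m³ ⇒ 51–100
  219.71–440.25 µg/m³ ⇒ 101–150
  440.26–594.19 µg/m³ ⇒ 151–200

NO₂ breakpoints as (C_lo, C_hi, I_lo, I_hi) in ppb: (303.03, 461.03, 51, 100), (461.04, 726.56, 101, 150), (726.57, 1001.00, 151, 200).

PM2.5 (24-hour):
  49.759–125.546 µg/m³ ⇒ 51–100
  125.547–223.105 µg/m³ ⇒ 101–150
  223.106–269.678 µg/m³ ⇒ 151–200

SO₂: 439.7 ∈ [427.0, 511.4] ↔ index [101, 150].
101 + (439.7−427.0)·(150−101)/(511.4−427.0) = 101 + 12.7·49/84.4 ≈ 108.37, so AQI = 108.
PM10: row 219.71–440.25 (AQI 101–150). (150−101)·(374.22−219.71)/(440.25−219.71) + 101 = 49·154.51/220.54 + 101 ≈ 135.33 → 135.
NO₂: 888.30 ∈ [726.57, 1001.00] ↔ index [151, 200].
151 + (888.30−726.57)·(200−151)/(1001.00−726.57) = 151 + 161.73·49/274.43 ≈ 179.88, so AQI = 180.
PM2.5: 226.729 lies in 223.106–269.678, so I_lo=151, I_hi=200, C_lo=223.106, C_hi=269.678.
(200−151)/(269.678−223.106) × (226.729−223.106) + 151 = 49/46.572 × 3.623 + 151 ≈ 154.81 → 155.
Sub-indices: SO₂→108, PM10→135, NO₂→180, PM2.5→155. Overall AQI = max = 180; dominant pollutant is NO₂.

180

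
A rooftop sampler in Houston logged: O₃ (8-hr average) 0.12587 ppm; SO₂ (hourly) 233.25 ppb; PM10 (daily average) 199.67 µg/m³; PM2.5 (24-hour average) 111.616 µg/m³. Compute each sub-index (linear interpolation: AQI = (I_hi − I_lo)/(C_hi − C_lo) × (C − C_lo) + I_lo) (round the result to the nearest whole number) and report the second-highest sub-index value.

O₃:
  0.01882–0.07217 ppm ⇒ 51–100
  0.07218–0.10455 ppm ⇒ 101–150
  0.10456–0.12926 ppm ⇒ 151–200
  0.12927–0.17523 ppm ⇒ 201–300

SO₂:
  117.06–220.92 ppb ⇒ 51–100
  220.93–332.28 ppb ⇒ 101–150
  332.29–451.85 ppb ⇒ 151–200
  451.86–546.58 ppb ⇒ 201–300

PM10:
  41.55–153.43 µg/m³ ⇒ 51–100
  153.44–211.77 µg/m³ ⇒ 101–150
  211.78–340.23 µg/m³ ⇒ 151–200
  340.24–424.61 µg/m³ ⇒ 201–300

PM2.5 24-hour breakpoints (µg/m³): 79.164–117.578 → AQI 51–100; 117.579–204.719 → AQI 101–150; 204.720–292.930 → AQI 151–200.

140

O₃: 0.12587 ∈ [0.10456, 0.12926] ↔ index [151, 200].
151 + (0.12587−0.10456)·(200−151)/(0.12926−0.10456) = 151 + 0.02131·49/0.02470 ≈ 193.27, so AQI = 193.
SO₂ 233.25: bracket 220.93–332.28 → index 101–150; slope 49/111.35, offset 12.32.
AQI = 101 + 49/111.35·12.32 ≈ 106.42 ⇒ 106.
PM10 199.67: bracket 153.44–211.77 → index 101–150; slope 49/58.33, offset 46.23.
AQI = 101 + 49/58.33·46.23 ≈ 139.84 ⇒ 140.
PM2.5: 111.616 lies in 79.164–117.578, so I_lo=51, I_hi=100, C_lo=79.164, C_hi=117.578.
(100−51)/(117.578−79.164) × (111.616−79.164) + 51 = 49/38.414 × 32.452 + 51 ≈ 92.40 → 92.
Sub-indices: O₃→193, SO₂→106, PM10→140, PM2.5→92. Ranked high→low: 193, 140, 106, 92. Second-highest sub-index = 140.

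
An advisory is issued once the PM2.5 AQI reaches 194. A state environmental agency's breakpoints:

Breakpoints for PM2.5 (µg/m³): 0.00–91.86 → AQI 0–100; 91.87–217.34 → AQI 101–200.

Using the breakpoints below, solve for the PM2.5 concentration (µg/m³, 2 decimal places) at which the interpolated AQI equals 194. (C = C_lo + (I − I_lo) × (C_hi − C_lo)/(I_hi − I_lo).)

209.74

AQI 194 lies in the 101–200 band, which corresponds to 91.87–217.34 µg/m³.
C = 91.87 + (194−101)×(217.34−91.87)/(200−101) = 91.87 + 93×125.47/99 ≈ 209.7358 µg/m³ → 209.74 µg/m³ to 2 dp.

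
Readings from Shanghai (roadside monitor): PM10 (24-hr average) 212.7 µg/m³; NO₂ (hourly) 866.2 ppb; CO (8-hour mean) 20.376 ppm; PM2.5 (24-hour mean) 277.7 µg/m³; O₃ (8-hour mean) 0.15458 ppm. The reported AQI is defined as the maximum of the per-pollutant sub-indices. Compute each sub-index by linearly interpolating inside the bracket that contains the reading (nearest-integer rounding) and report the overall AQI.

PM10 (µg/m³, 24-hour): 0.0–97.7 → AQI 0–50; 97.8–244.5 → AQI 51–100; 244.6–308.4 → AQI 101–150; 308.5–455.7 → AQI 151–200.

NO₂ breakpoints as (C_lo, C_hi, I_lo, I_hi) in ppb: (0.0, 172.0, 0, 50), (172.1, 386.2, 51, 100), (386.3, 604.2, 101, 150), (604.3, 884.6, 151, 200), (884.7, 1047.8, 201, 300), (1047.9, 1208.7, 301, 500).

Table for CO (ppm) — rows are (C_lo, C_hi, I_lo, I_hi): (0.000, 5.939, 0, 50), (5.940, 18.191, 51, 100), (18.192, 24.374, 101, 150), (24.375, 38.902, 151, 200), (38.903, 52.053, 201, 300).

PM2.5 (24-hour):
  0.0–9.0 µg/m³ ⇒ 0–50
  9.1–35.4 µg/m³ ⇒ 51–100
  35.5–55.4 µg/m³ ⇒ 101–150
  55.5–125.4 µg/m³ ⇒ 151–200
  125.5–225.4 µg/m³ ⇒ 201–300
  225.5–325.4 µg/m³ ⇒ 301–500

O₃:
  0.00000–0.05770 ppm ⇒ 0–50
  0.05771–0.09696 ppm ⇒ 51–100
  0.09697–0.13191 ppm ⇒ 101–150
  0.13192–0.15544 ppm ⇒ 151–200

405

PM10 212.7: bracket 97.8–244.5 → index 51–100; slope 49/146.7, offset 114.9.
AQI = 51 + 49/146.7·114.9 ≈ 89.38 ⇒ 89.
NO₂: row 604.3–884.6 (AQI 151–200). (200−151)·(866.2−604.3)/(884.6−604.3) + 151 = 49·261.9/280.3 + 151 ≈ 196.78 → 197.
CO: row 18.192–24.374 (AQI 101–150). (150−101)·(20.376−18.192)/(24.374−18.192) + 101 = 49·2.184/6.182 + 101 ≈ 118.31 → 118.
PM2.5: 277.7 lies in 225.5–325.4, so I_lo=301, I_hi=500, C_lo=225.5, C_hi=325.4.
(500−301)/(325.4−225.5) × (277.7−225.5) + 301 = 199/99.9 × 52.2 + 301 ≈ 404.98 → 405.
O₃: row 0.13192–0.15544 (AQI 151–200). (200−151)·(0.15458−0.13192)/(0.15544−0.13192) + 151 = 49·0.02266/0.02352 + 151 ≈ 198.21 → 198.
Sub-indices: PM10→89, NO₂→197, CO→118, PM2.5→405, O₃→198. Overall AQI = max = 405; dominant pollutant is PM2.5.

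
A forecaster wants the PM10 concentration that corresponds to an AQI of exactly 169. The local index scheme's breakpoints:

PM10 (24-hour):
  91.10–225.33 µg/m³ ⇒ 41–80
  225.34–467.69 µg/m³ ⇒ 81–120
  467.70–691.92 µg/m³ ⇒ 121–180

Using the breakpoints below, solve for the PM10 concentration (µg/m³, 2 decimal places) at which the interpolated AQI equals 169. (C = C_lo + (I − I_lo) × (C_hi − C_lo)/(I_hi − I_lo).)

AQI 169 lies in the 121–180 band, which corresponds to 467.70–691.92 µg/m³.
C = 467.70 + (169−121)×(691.92−467.70)/(180−121) = 467.70 + 48×224.22/59 ≈ 650.1163 µg/m³ → 650.12 µg/m³ to 2 dp.

650.12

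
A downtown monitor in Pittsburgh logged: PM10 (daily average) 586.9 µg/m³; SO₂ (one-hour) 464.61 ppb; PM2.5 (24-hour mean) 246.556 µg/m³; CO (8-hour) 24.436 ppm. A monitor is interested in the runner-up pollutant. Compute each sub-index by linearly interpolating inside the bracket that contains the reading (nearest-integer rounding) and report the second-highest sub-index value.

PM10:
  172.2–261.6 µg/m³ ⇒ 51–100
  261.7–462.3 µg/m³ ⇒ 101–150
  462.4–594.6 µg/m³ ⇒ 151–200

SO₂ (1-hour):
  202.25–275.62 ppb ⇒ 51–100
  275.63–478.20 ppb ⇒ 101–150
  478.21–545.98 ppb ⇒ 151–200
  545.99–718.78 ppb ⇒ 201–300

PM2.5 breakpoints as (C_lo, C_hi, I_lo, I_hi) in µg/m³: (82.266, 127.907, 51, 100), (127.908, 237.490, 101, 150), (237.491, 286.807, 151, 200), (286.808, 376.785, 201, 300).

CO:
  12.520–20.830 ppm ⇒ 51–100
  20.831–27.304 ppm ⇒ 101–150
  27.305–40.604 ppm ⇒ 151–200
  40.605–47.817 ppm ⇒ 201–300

PM10: 586.9 lies in 462.4–594.6, so I_lo=151, I_hi=200, C_lo=462.4, C_hi=594.6.
(200−151)/(594.6−462.4) × (586.9−462.4) + 151 = 49/132.2 × 124.5 + 151 ≈ 197.15 → 197.
SO₂: 464.61 ∈ [275.63, 478.20] ↔ index [101, 150].
101 + (464.61−275.63)·(150−101)/(478.20−275.63) = 101 + 188.98·49/202.57 ≈ 146.71, so AQI = 147.
PM2.5: row 237.491–286.807 (AQI 151–200). (200−151)·(246.556−237.491)/(286.807−237.491) + 151 = 49·9.065/49.316 + 151 ≈ 160.01 → 160.
CO 24.436: bracket 20.831–27.304 → index 101–150; slope 49/6.473, offset 3.605.
AQI = 101 + 49/6.473·3.605 ≈ 128.29 ⇒ 128.
Sub-indices: PM10→197, SO₂→147, PM2.5→160, CO→128. Ranked high→low: 197, 160, 147, 128. Second-highest sub-index = 160.

160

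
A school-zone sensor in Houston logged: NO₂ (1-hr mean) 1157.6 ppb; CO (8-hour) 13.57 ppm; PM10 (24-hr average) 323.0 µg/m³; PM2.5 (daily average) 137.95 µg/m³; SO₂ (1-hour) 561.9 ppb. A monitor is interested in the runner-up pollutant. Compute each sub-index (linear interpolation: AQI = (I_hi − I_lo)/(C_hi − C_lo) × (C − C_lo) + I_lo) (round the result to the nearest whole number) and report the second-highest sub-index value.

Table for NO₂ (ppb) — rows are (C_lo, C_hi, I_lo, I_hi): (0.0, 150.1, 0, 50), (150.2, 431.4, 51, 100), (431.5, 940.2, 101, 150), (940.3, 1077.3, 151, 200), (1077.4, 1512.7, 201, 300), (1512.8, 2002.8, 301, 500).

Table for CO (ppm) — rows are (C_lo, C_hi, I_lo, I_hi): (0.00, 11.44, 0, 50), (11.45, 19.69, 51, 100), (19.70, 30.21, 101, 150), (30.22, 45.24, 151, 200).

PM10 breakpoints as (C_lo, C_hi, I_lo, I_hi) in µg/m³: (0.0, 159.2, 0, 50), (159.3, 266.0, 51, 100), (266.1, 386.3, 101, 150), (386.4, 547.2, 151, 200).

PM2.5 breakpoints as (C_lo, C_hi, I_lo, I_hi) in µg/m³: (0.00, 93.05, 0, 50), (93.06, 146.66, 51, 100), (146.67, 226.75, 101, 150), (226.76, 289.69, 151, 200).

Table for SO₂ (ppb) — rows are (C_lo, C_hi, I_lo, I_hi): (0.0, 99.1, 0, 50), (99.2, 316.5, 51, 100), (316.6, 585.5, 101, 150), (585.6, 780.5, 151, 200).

146

NO₂ 1157.6: bracket 1077.4–1512.7 → index 201–300; slope 99/435.3, offset 80.2.
AQI = 201 + 99/435.3·80.2 ≈ 219.24 ⇒ 219.
CO: 13.57 lies in 11.45–19.69, so I_lo=51, I_hi=100, C_lo=11.45, C_hi=19.69.
(100−51)/(19.69−11.45) × (13.57−11.45) + 51 = 49/8.24 × 2.12 + 51 ≈ 63.61 → 64.
PM10: row 266.1–386.3 (AQI 101–150). (150−101)·(323.0−266.1)/(386.3−266.1) + 101 = 49·56.9/120.2 + 101 ≈ 124.20 → 124.
PM2.5: 137.95 lies in 93.06–146.66, so I_lo=51, I_hi=100, C_lo=93.06, C_hi=146.66.
(100−51)/(146.66−93.06) × (137.95−93.06) + 51 = 49/53.60 × 44.89 + 51 ≈ 92.04 → 92.
SO₂: 561.9 ∈ [316.6, 585.5] ↔ index [101, 150].
101 + (561.9−316.6)·(150−101)/(585.5−316.6) = 101 + 245.3·49/268.9 ≈ 145.70, so AQI = 146.
Sub-indices: NO₂→219, CO→64, PM10→124, PM2.5→92, SO₂→146. Ranked high→low: 219, 146, 124, 92, 64. Second-highest sub-index = 146.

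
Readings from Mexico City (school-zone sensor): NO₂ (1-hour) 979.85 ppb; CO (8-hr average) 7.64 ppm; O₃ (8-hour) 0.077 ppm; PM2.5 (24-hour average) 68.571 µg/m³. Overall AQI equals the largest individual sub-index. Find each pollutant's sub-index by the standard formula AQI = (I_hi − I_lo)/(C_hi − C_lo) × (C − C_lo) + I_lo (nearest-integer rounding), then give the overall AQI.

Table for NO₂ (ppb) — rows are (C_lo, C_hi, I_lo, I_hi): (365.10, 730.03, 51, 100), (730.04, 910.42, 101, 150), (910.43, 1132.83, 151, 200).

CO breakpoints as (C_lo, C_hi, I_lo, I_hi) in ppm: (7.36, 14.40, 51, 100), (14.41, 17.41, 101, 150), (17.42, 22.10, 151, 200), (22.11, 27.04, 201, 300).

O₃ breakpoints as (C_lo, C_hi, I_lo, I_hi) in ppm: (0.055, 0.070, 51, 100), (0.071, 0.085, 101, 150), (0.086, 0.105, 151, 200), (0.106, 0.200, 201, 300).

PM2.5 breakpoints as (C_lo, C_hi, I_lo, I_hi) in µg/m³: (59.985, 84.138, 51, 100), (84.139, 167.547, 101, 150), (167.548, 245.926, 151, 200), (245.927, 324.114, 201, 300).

NO₂: 979.85 lies in 910.43–1132.83, so I_lo=151, I_hi=200, C_lo=910.43, C_hi=1132.83.
(200−151)/(1132.83−910.43) × (979.85−910.43) + 151 = 49/222.40 × 69.42 + 151 ≈ 166.29 → 166.
CO 7.64: bracket 7.36–14.40 → index 51–100; slope 49/7.04, offset 0.28.
AQI = 51 + 49/7.04·0.28 ≈ 52.95 ⇒ 53.
O₃: 0.077 lies in 0.071–0.085, so I_lo=101, I_hi=150, C_lo=0.071, C_hi=0.085.
(150−101)/(0.085−0.071) × (0.077−0.071) + 101 = 49/0.014 × 0.006 + 101 ≈ 122.00 → 122.
PM2.5 68.571: bracket 59.985–84.138 → index 51–100; slope 49/24.153, offset 8.586.
AQI = 51 + 49/24.153·8.586 ≈ 68.42 ⇒ 68.
Sub-indices: NO₂→166, CO→53, O₃→122, PM2.5→68. Overall AQI = max = 166; dominant pollutant is NO₂.

166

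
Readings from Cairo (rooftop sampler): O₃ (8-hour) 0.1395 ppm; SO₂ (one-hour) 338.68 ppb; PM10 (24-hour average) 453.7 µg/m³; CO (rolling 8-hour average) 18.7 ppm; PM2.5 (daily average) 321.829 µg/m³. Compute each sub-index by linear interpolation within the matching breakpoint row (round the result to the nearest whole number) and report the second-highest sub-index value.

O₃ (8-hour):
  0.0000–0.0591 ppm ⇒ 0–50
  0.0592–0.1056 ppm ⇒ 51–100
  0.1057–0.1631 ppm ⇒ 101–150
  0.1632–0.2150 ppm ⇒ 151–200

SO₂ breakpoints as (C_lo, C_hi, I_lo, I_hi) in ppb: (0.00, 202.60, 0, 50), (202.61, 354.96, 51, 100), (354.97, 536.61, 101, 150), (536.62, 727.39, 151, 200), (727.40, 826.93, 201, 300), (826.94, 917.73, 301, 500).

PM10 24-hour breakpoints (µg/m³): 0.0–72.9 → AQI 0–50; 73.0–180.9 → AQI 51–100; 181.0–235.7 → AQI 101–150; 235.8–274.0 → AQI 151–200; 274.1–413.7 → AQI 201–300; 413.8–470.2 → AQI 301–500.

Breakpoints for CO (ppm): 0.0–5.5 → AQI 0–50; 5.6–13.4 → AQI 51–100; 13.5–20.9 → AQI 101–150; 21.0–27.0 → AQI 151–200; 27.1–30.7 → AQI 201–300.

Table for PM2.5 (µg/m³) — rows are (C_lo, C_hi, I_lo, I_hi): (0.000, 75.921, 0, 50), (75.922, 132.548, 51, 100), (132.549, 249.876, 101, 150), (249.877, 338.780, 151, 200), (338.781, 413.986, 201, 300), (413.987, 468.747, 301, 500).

O₃: 0.1395 ∈ [0.1057, 0.1631] ↔ index [101, 150].
101 + (0.1395−0.1057)·(150−101)/(0.1631−0.1057) = 101 + 0.0338·49/0.0574 ≈ 129.85, so AQI = 130.
SO₂ 338.68: bracket 202.61–354.96 → index 51–100; slope 49/152.35, offset 136.07.
AQI = 51 + 49/152.35·136.07 ≈ 94.76 ⇒ 95.
PM10: 453.7 ∈ [413.8, 470.2] ↔ index [301, 500].
301 + (453.7−413.8)·(500−301)/(470.2−413.8) = 301 + 39.9·199/56.4 ≈ 441.78, so AQI = 442.
CO 18.7: bracket 13.5–20.9 → index 101–150; slope 49/7.4, offset 5.2.
AQI = 101 + 49/7.4·5.2 ≈ 135.43 ⇒ 135.
PM2.5 321.829: bracket 249.877–338.780 → index 151–200; slope 49/88.903, offset 71.952.
AQI = 151 + 49/88.903·71.952 ≈ 190.66 ⇒ 191.
Sub-indices: O₃→130, SO₂→95, PM10→442, CO→135, PM2.5→191. Ranked high→low: 442, 191, 135, 130, 95. Second-highest sub-index = 191.

191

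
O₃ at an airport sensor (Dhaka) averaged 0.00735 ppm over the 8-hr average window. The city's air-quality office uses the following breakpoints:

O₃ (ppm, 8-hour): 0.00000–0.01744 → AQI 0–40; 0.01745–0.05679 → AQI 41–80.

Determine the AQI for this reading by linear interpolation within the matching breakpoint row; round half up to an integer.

17

O₃: row 0.00000–0.01744 (AQI 0–40). (40−0)·(0.00735−0.00000)/(0.01744−0.00000) + 0 = 40·0.00735/0.01744 + 0 ≈ 16.86 → 17.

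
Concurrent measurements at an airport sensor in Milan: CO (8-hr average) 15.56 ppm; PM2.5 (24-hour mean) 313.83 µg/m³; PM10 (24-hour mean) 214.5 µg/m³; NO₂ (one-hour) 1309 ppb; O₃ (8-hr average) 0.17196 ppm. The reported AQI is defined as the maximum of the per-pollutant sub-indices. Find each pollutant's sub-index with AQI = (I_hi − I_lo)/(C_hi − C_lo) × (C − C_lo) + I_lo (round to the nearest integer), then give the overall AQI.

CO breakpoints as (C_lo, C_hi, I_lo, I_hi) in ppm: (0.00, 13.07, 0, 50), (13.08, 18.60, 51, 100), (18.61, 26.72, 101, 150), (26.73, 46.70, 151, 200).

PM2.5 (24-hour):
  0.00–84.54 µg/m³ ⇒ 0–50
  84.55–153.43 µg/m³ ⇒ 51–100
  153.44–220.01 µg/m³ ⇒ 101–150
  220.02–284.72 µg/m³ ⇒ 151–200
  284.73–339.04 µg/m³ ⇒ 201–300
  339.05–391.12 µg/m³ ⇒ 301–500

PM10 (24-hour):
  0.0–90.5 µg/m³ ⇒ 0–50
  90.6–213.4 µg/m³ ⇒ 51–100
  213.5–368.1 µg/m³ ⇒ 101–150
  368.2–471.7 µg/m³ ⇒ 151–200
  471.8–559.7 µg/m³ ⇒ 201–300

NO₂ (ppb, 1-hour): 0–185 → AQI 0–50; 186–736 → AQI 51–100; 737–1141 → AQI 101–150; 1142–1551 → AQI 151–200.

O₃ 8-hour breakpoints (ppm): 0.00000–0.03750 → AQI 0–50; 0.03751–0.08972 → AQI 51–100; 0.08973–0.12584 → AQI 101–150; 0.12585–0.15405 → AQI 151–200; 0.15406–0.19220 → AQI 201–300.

CO: 15.56 lies in 13.08–18.60, so I_lo=51, I_hi=100, C_lo=13.08, C_hi=18.60.
(100−51)/(18.60−13.08) × (15.56−13.08) + 51 = 49/5.52 × 2.48 + 51 ≈ 73.01 → 73.
PM2.5: 313.83 lies in 284.73–339.04, so I_lo=201, I_hi=300, C_lo=284.73, C_hi=339.04.
(300−201)/(339.04−284.73) × (313.83−284.73) + 201 = 99/54.31 × 29.10 + 201 ≈ 254.05 → 254.
PM10: 214.5 lies in 213.5–368.1, so I_lo=101, I_hi=150, C_lo=213.5, C_hi=368.1.
(150−101)/(368.1−213.5) × (214.5−213.5) + 101 = 49/154.6 × 1.0 + 101 ≈ 101.32 → 101.
NO₂ 1309: bracket 1142–1551 → index 151–200; slope 49/409, offset 167.
AQI = 151 + 49/409·167 ≈ 171.01 ⇒ 171.
O₃ 0.17196: bracket 0.15406–0.19220 → index 201–300; slope 99/0.03814, offset 0.01790.
AQI = 201 + 99/0.03814·0.01790 ≈ 247.46 ⇒ 247.
Sub-indices: CO→73, PM2.5→254, PM10→101, NO₂→171, O₃→247. Overall AQI = max = 254; dominant pollutant is PM2.5.

254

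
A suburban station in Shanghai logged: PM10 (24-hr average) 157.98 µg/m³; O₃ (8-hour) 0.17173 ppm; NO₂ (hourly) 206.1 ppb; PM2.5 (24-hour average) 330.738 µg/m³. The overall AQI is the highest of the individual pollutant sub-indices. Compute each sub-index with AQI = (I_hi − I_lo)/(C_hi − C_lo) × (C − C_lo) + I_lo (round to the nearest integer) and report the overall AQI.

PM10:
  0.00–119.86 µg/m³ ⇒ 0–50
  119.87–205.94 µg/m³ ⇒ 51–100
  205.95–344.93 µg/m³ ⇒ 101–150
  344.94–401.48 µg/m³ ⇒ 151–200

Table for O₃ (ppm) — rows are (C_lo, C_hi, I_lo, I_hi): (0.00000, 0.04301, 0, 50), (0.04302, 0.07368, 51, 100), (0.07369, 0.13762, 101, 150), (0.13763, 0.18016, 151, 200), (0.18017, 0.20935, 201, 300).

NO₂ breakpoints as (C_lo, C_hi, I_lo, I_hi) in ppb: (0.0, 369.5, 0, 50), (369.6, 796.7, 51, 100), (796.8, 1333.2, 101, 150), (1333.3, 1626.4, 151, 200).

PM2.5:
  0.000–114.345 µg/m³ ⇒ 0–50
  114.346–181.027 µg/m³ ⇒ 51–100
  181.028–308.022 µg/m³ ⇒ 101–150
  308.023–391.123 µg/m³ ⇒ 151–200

190

PM10 157.98: bracket 119.87–205.94 → index 51–100; slope 49/86.07, offset 38.11.
AQI = 51 + 49/86.07·38.11 ≈ 72.70 ⇒ 73.
O₃ 0.17173: bracket 0.13763–0.18016 → index 151–200; slope 49/0.04253, offset 0.03410.
AQI = 151 + 49/0.04253·0.03410 ≈ 190.29 ⇒ 190.
NO₂ 206.1: bracket 0.0–369.5 → index 0–50; slope 50/369.5, offset 206.1.
AQI = 0 + 50/369.5·206.1 ≈ 27.89 ⇒ 28.
PM2.5: 330.738 lies in 308.023–391.123, so I_lo=151, I_hi=200, C_lo=308.023, C_hi=391.123.
(200−151)/(391.123−308.023) × (330.738−308.023) + 151 = 49/83.100 × 22.715 + 151 ≈ 164.39 → 164.
Sub-indices: PM10→73, O₃→190, NO₂→28, PM2.5→164. Overall AQI = max = 190; dominant pollutant is O₃.
AQI 190: Unhealthy.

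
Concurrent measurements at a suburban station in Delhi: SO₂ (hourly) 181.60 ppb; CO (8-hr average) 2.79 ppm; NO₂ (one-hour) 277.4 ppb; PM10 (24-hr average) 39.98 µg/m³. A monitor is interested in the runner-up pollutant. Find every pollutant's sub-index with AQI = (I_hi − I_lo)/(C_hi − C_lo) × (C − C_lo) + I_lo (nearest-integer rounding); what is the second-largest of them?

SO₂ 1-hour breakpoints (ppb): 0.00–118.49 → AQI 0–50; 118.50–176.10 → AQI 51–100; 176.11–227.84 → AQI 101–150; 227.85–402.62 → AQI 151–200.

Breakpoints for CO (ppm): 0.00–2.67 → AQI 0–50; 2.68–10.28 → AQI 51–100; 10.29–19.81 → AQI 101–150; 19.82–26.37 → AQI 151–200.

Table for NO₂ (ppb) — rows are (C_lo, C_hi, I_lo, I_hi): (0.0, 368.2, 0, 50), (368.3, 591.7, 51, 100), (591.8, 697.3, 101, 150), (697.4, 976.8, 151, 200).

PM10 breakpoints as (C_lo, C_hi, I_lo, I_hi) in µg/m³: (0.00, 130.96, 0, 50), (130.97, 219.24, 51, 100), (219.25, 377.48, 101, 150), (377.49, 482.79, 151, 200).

52

SO₂: 181.60 lies in 176.11–227.84, so I_lo=101, I_hi=150, C_lo=176.11, C_hi=227.84.
(150−101)/(227.84−176.11) × (181.60−176.11) + 101 = 49/51.73 × 5.49 + 101 ≈ 106.20 → 106.
CO 2.79: bracket 2.68–10.28 → index 51–100; slope 49/7.60, offset 0.11.
AQI = 51 + 49/7.60·0.11 ≈ 51.71 ⇒ 52.
NO₂: 277.4 ∈ [0.0, 368.2] ↔ index [0, 50].
0 + (277.4−0.0)·(50−0)/(368.2−0.0) = 0 + 277.4·50/368.2 ≈ 37.67, so AQI = 38.
PM10: 39.98 ∈ [0.00, 130.96] ↔ index [0, 50].
0 + (39.98−0.00)·(50−0)/(130.96−0.00) = 0 + 39.98·50/130.96 ≈ 15.26, so AQI = 15.
Sub-indices: SO₂→106, CO→52, NO₂→38, PM10→15. Ranked high→low: 106, 52, 38, 15. Second-highest sub-index = 52.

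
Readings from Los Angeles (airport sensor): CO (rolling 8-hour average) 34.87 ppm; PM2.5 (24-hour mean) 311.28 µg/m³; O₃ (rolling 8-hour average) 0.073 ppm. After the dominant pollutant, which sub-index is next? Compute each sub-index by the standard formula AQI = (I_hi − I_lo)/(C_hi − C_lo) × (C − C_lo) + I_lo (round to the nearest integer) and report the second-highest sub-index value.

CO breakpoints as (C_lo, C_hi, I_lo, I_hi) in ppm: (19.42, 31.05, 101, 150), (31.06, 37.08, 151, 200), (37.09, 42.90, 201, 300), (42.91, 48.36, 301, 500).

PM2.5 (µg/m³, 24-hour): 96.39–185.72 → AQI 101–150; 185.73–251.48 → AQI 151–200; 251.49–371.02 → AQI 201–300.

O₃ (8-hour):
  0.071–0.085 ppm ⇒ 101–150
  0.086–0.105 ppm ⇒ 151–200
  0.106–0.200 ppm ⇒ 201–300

CO: row 31.06–37.08 (AQI 151–200). (200−151)·(34.87−31.06)/(37.08−31.06) + 151 = 49·3.81/6.02 + 151 ≈ 182.01 → 182.
PM2.5: 311.28 lies in 251.49–371.02, so I_lo=201, I_hi=300, C_lo=251.49, C_hi=371.02.
(300−201)/(371.02−251.49) × (311.28−251.49) + 201 = 99/119.53 × 59.79 + 201 ≈ 250.52 → 251.
O₃: 0.073 ∈ [0.071, 0.085] ↔ index [101, 150].
101 + (0.073−0.071)·(150−101)/(0.085−0.071) = 101 + 0.002·49/0.014 ≈ 108.00, so AQI = 108.
Sub-indices: CO→182, PM2.5→251, O₃→108. Ranked high→low: 251, 182, 108. Second-highest sub-index = 182.

182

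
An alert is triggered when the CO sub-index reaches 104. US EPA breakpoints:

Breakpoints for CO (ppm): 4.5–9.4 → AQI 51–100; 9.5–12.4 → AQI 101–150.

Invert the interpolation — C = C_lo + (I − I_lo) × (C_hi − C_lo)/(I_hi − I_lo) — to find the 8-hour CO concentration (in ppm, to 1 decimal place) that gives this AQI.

AQI 104 lies in the 101–150 band, which corresponds to 9.5–12.4 ppm.
C = 9.5 + (104−101)×(12.4−9.5)/(150−101) = 9.5 + 3×2.9/49 ≈ 9.678 ppm → 9.7 ppm to 1 dp.

9.7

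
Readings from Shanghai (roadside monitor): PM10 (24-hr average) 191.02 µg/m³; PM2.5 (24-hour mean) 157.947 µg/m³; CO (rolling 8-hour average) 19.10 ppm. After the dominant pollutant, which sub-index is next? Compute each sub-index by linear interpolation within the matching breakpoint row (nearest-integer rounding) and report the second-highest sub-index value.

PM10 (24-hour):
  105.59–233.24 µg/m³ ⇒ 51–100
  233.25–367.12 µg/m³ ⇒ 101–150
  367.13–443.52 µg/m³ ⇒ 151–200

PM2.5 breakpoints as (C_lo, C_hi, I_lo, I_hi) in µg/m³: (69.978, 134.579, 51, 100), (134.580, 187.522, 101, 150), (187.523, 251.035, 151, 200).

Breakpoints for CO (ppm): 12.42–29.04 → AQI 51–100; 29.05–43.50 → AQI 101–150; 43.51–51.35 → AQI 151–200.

PM10: 191.02 lies in 105.59–233.24, so I_lo=51, I_hi=100, C_lo=105.59, C_hi=233.24.
(100−51)/(233.24−105.59) × (191.02−105.59) + 51 = 49/127.65 × 85.43 + 51 ≈ 83.79 → 84.
PM2.5 157.947: bracket 134.580–187.522 → index 101–150; slope 49/52.942, offset 23.367.
AQI = 101 + 49/52.942·23.367 ≈ 122.63 ⇒ 123.
CO: row 12.42–29.04 (AQI 51–100). (100−51)·(19.10−12.42)/(29.04−12.42) + 51 = 49·6.68/16.62 + 51 ≈ 70.69 → 71.
Sub-indices: PM10→84, PM2.5→123, CO→71. Ranked high→low: 123, 84, 71. Second-highest sub-index = 84.

84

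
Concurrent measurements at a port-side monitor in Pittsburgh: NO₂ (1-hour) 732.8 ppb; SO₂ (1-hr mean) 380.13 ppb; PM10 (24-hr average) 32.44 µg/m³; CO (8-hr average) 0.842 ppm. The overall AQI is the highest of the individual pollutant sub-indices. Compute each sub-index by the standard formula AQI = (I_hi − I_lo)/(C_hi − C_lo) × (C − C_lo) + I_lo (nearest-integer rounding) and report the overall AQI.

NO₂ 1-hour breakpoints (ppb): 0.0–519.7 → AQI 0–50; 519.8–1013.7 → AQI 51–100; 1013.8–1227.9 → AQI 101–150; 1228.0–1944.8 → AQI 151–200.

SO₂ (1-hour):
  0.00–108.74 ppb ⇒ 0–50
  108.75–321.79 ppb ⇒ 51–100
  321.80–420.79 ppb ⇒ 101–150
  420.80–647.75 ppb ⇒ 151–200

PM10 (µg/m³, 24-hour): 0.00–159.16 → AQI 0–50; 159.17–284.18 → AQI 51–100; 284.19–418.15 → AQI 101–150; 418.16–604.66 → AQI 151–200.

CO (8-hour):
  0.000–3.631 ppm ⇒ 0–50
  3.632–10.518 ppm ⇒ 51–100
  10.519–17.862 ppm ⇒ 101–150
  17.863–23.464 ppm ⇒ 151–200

NO₂: 732.8 ∈ [519.8, 1013.7] ↔ index [51, 100].
51 + (732.8−519.8)·(100−51)/(1013.7−519.8) = 51 + 213.0·49/493.9 ≈ 72.13, so AQI = 72.
SO₂: 380.13 lies in 321.80–420.79, so I_lo=101, I_hi=150, C_lo=321.80, C_hi=420.79.
(150−101)/(420.79−321.80) × (380.13−321.80) + 101 = 49/98.99 × 58.33 + 101 ≈ 129.87 → 130.
PM10: 32.44 ∈ [0.00, 159.16] ↔ index [0, 50].
0 + (32.44−0.00)·(50−0)/(159.16−0.00) = 0 + 32.44·50/159.16 ≈ 10.19, so AQI = 10.
CO: 0.842 lies in 0.000–3.631, so I_lo=0, I_hi=50, C_lo=0.000, C_hi=3.631.
(50−0)/(3.631−0.000) × (0.842−0.000) + 0 = 50/3.631 × 0.842 + 0 ≈ 11.59 → 12.
Sub-indices: NO₂→72, SO₂→130, PM10→10, CO→12. Overall AQI = max = 130; dominant pollutant is SO₂.
AQI 130: Unhealthy for Sensitive Groups.

130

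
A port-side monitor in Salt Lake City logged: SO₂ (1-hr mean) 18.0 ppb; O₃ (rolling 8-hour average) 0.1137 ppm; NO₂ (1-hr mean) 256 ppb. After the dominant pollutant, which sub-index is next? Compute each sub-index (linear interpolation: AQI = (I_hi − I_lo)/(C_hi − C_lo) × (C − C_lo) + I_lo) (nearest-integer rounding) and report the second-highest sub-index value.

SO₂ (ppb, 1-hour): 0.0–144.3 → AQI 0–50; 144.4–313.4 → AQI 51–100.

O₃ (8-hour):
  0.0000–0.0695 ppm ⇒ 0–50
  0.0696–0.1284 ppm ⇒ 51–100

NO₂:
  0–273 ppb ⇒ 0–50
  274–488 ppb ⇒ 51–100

47

SO₂: 18.0 lies in 0.0–144.3, so I_lo=0, I_hi=50, C_lo=0.0, C_hi=144.3.
(50−0)/(144.3−0.0) × (18.0−0.0) + 0 = 50/144.3 × 18.0 + 0 ≈ 6.24 → 6.
O₃: row 0.0696–0.1284 (AQI 51–100). (100−51)·(0.1137−0.0696)/(0.1284−0.0696) + 51 = 49·0.0441/0.0588 + 51 ≈ 87.75 → 88.
NO₂: 256 lies in 0–273, so I_lo=0, I_hi=50, C_lo=0, C_hi=273.
(50−0)/(273−0) × (256−0) + 0 = 50/273 × 256 + 0 ≈ 46.89 → 47.
Sub-indices: SO₂→6, O₃→88, NO₂→47. Ranked high→low: 88, 47, 6. Second-highest sub-index = 47.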